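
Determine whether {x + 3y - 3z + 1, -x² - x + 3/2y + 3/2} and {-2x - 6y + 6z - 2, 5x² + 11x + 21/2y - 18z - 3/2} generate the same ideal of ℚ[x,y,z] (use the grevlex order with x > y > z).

Since reduced Gröbner bases are canonical representatives of ideals under a given ordering, it suffices to compute and compare them.
Buchberger on the first generating set:
f_1 = x + 3y - 3z + 1, LT = x.
f_2 = -x² - x + 3/2y + 3/2, LT = x².

S(f_1,f_2): lcm = x². S = 3xy - 3xz + 3/2y + 3/2.
  leading term xy: subtract (3y)·f_1 from 3xy - 3xz + 3/2y + 3/2 → -9y² - 3xz + 9yz - 3/2y + 3/2
  leading term y²: no divisor's leading term divides it; move -9y² to the remainder.
  leading term xz: subtract (-3z)·f_1 from -3xz + 9yz - 3/2y + 3/2 → 18yz - 9z² - 3/2y + 3z + 3/2
  leading term yz: no divisor's leading term divides it; move 18yz to the remainder.
  leading term z²: no divisor's leading term divides it; move -9z² to the remainder.
  leading term y: no divisor's leading term divides it; move -3/2y to the remainder.
  leading term z: no divisor's leading term divides it; move 3z to the remainder.
  leading term 1: no divisor's leading term divides it; move 3/2 to the remainder.
  remainder -9y² + 18yz - 9z² - 3/2y + 3z + 3/2 ≠ 0; add g_3 = -9y² + 18yz - 9z² - 3/2y + 3z + 3/2 to the basis.

The other S-polynomials (S(f_1,g_3), S(f_2,g_3)) all reduce to 0 modulo the current basis, so we have a Gröbner basis.
Inter-reduce: drop elements whose leading term is divisible by another's, tail-reduce, and make monic.
Reduced Gröbner basis: {y² - 2yz + z² + ⅙y - ⅓z - ⅙, x + 3y - 3z + 1}.

Buchberger on the second generating set:
h_1 = -2x - 6y + 6z - 2, LT = x.
h_2 = 5x² + 11x + 21/2y - 18z - 3/2, LT = x².

S(h_1,h_2): lcm = x². S = 3xy - 3xz - 6/5x - 21/10y + 18/5z + 3/10.
  leading term xy: subtract (-3/2y)·h_1 from 3xy - 3xz - 6/5x - 21/10y + 18/5z + 3/10 → -9y² - 3xz + 9yz - 6/5x - 51/10y + 18/5z + 3/10
  leading term y²: no divisor's leading term divides it; move -9y² to the remainder.
  leading term xz: subtract (3/2z)·h_1 from -3xz + 9yz - 6/5x - 51/10y + 18/5z + 3/10 → 18yz - 9z² - 6/5x - 51/10y + 33/5z + 3/10
  leading term yz: no divisor's leading term divides it; move 18yz to the remainder.
  leading term z²: no divisor's leading term divides it; move -9z² to the remainder.
  leading term x: subtract (⅗)·h_1 from -6/5x - 51/10y + 33/5z + 3/10 → -3/2y + 3z + 3/2
  leading term y: no divisor's leading term divides it; move -3/2y to the remainder.
  leading term z: no divisor's leading term divides it; move 3z to the remainder.
  leading term 1: no divisor's leading term divides it; move 3/2 to the remainder.
  remainder -9y² + 18yz - 9z² - 3/2y + 3z + 3/2 ≠ 0; add k_3 = -9y² + 18yz - 9z² - 3/2y + 3z + 3/2 to the basis.

The other S-polynomials (S(h_1,k_3), S(h_2,k_3)) all reduce to 0 modulo the current basis, so we have a Gröbner basis.
Inter-reduce: drop elements whose leading term is divisible by another's, tail-reduce, and make monic.
Reduced Gröbner basis: {y² - 2yz + z² + ⅙y - ⅓z - ⅙, x + 3y - 3z + 1}.

These coincide, so the ideals are equal.

Yes, the ideals are equal.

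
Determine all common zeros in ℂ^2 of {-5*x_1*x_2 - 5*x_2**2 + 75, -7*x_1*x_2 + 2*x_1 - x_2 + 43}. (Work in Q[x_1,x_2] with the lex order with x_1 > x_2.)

{(-2, -3), (23*sqrt(74)/14 + 114/7, 12/7 - sqrt(74)/7), (114/7 - 23*sqrt(74)/14, sqrt(74)/7 + 12/7)}

Compute a lex Gröbner basis by Buchberger's algorithm.
f_1 = -5*x_1*x_2 - 5*x_2**2 + 75, LT = x_1*x_2.
f_2 = -7*x_1*x_2 + 2*x_1 - x_2 + 43, LT = x_1*x_2.

S(f_1,f_2): lcm = x_1*x_2. S = 2/7*x_1 + x_2**2 - 1/7*x_2 - 62/7.
  leading term x_1: no divisor's leading term divides it; move 2/7*x_1 to the remainder.
  leading term x_2**2: no divisor's leading term divides it; move x_2**2 to the remainder.
  leading term x_2: no divisor's leading term divides it; move -1/7*x_2 to the remainder.
  leading term 1: no divisor's leading term divides it; move -62/7 to the remainder.
  remainder 2/7*x_1 + x_2**2 - 1/7*x_2 - 62/7 ≠ 0; add h_3 = 2/7*x_1 + x_2**2 - 1/7*x_2 - 62/7 to the basis.

S(f_1,h_3): lcm = x_1*x_2. S = -7/2*x_2**3 + 3/2*x_2**2 + 31*x_2 - 15.
  leading term x_2**3: no divisor's leading term divides it; move -7/2*x_2**3 to the remainder.
  leading term x_2**2: no divisor's leading term divides it; move 3/2*x_2**2 to the remainder.
  leading term x_2: no divisor's leading term divides it; move 31*x_2 to the remainder.
  leading term 1: no divisor's leading term divides it; move -15 to the remainder.
  remainder -7/2*x_2**3 + 3/2*x_2**2 + 31*x_2 - 15 ≠ 0; add h_4 = -7/2*x_2**3 + 3/2*x_2**2 + 31*x_2 - 15 to the basis.

The other S-polynomials (S(f_2,h_3), S(f_1,h_4), S(f_2,h_4), S(h_3,h_4)) all reduce to 0 modulo the current basis, so we have a Gröbner basis.
Inter-reduce: drop elements whose leading term is divisible by another's, tail-reduce, and make monic.
Reduced Gröbner basis: {x_1 + 7/2*x_2**2 - 1/2*x_2 - 31, x_2**3 - 3/7*x_2**2 - 62/7*x_2 + 30/7}.

Elimination: the polynomial x_2**3 - 3/7*x_2**2 - 62/7*x_2 + 30/7 lies in the elimination ideal for x_2, so x_2 ∈ {-3, 12/7 - sqrt(74)/7, sqrt(74)/7 + 12/7}. For each such x_2, the remaining basis elements (now univariate) give the rest of the solution.
  x_2 = -3: the earlier basis element becomes x_1 + 2 = 0, giving x_1 = -2 — point (-2, -3).
  x_2 = 12/7 - sqrt(74)/7: the earlier basis element becomes x_1 - 114/7 - 23*sqrt(74)/14 = 0, giving x_1 = 23*sqrt(74)/14 + 114/7 — point (23*sqrt(74)/14 + 114/7, 12/7 - sqrt(74)/7).
  x_2 = sqrt(74)/7 + 12/7: the earlier basis element becomes x_1 - 114/7 + 23*sqrt(74)/14 = 0, giving x_1 = 114/7 - 23*sqrt(74)/14 — point (114/7 - 23*sqrt(74)/14, sqrt(74)/7 + 12/7).
Substituting each solution back into the original system confirms all equations vanish.
Zero-dimensionality of the ideal guarantees finitely many solutions over ℂ.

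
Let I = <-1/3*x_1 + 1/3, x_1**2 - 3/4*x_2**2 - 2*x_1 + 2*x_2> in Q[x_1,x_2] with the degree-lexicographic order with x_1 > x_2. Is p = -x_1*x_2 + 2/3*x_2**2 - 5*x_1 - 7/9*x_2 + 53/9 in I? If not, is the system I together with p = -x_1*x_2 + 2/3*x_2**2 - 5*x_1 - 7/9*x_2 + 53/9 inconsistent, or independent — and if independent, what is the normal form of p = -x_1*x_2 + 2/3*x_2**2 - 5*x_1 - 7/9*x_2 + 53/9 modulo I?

-x_1*x_2 + 2/3*x_2**2 - 5*x_1 - 7/9*x_2 + 53/9 lies in I (it reduces to 0).

First compute the reduced Gröbner basis of I by Buchberger's algorithm.
f_1 = -1/3*x_1 + 1/3, LT = x_1.
f_2 = x_1**2 - 3/4*x_2**2 - 2*x_1 + 2*x_2, LT = x_1**2.

S(f_1,f_2): lcm = x_1**2. S = 3/4*x_2**2 + x_1 - 2*x_2.
  leading term x_2**2: no divisor's leading term divides it; move 3/4*x_2**2 to the remainder.
  leading term x_1: subtract (-3)·f_1 from x_1 - 2*x_2 → -2*x_2 + 1
  leading term x_2: no divisor's leading term divides it; move -2*x_2 to the remainder.
  leading term 1: no divisor's leading term divides it; move 1 to the remainder.
  remainder 3/4*x_2**2 - 2*x_2 + 1 ≠ 0; add h_3 = 3/4*x_2**2 - 2*x_2 + 1 to the basis.

The other S-polynomials (S(f_1,h_3), S(f_2,h_3)) all reduce to 0 modulo the current basis, so we have a Gröbner basis.
Inter-reduce: drop elements whose leading term is divisible by another's, tail-reduce, and make monic.
Reduced Gröbner basis: {x_2**2 - 8/3*x_2 + 4/3, x_1 - 1}.
Label its elements g_1 = x_2**2 - 8/3*x_2 + 4/3, g_2 = x_1 - 1.

Reduce p = -x_1*x_2 + 2/3*x_2**2 - 5*x_1 - 7/9*x_2 + 53/9 modulo G:
  leading term x_1*x_2: subtract (-x_2)·g_2 from -x_1*x_2 + 2/3*x_2**2 - 5*x_1 - 7/9*x_2 + 53/9 → 2/3*x_2**2 - 5*x_1 - 16/9*x_2 + 53/9
  leading term x_2**2: subtract (2/3)·g_1 from 2/3*x_2**2 - 5*x_1 - 16/9*x_2 + 53/9 → -5*x_1 + 5
  leading term x_1: subtract (-5)·g_2 from -5*x_1 + 5 → 0
  normal form = 0.
Since the normal form is 0, p ∈ I.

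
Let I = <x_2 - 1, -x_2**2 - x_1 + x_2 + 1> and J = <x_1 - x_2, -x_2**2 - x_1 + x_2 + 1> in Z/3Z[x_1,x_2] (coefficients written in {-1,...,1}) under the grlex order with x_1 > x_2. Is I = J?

Equality of ideals is decidable: compute both reduced Gröbner bases (unique for the ordering) and check whether they agree.
Buchberger on the first generating set:
f_1 = x_2 - 1, LT = x_2.
f_2 = -x_2**2 - x_1 + x_2 + 1, LT = x_2**2.

S(f_1,f_2): lcm = x_2**2. S = -x_1 + 1.
  leading term x_1: no divisor's leading term divides it; move -x_1 to the remainder.
  leading term 1: no divisor's leading term divides it; move 1 to the remainder.
  remainder -x_1 + 1 ≠ 0; add g_3 = -x_1 + 1 to the basis.

S(f_1,g_3): leading monomials are coprime, so the S-polynomial reduces to 0 (Buchberger's first criterion).
S(f_2,g_3): leading monomials are coprime, so the S-polynomial reduces to 0 (Buchberger's first criterion).
Every S-polynomial of the final basis reduces to 0, so we have a Gröbner basis.
Inter-reduce: drop elements whose leading term is divisible by another's, tail-reduce, and make monic.
Reduced Gröbner basis: {x_1 - 1, x_2 - 1}.

Buchberger on the second generating set:
h_1 = x_1 - x_2, LT = x_1.
h_2 = -x_2**2 - x_1 + x_2 + 1, LT = x_2**2.

S(h_1,h_2): leading monomials are coprime, so the S-polynomial reduces to 0 (Buchberger's first criterion).
Every S-polynomial of the final basis reduces to 0, so we have a Gröbner basis.
Inter-reduce: drop elements whose leading term is divisible by another's, tail-reduce, and make monic.
Reduced Gröbner basis: {x_2**2 - 1, x_1 - x_2}.

These differ, so the ideals are not equal.

No, the ideals differ.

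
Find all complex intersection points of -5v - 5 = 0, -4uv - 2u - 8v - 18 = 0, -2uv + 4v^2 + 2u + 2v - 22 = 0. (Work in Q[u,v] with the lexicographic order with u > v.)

Compute a lex Gröbner basis by Buchberger's algorithm.
f_1 = -5v - 5, LT = v.
f_2 = -4uv - 2u - 8v - 18, LT = uv.
f_3 = -2uv + 2u + 4v^2 + 2v - 22, LT = uv.

S(f_1,f_2): lcm = uv. S = 1/2u - 2v - 9/2.
  leading term u: no divisor's leading term divides it; move 1/2u to the remainder.
  leading term v: subtract (2/5)·f_1 from -2v - 9/2 → -5/2
  leading term 1: no divisor's leading term divides it; move -5/2 to the remainder.
  remainder 1/2u - 5/2 ≠ 0; add h_4 = 1/2u - 5/2 to the basis.

The other S-polynomials (S(f_1,f_3), S(f_2,f_3), S(f_1,h_4), S(f_2,h_4), S(f_3,h_4)) all reduce to 0 modulo the current basis, so we have a Gröbner basis.
Inter-reduce: drop elements whose leading term is divisible by another's, tail-reduce, and make monic.
Reduced Gröbner basis: {u - 5, v + 1}.

Since the basis is lex-ordered, v + 1 is univariate in v. Its roots are {-1}. Back-substituting each root into the other basis elements fixes the other coordinates.
  v = -1: the earlier basis element becomes u - 5 = 0, giving u = 5 — point (5, -1).
Substituting each solution back into the original system confirms all equations vanish.

{(5, -1)}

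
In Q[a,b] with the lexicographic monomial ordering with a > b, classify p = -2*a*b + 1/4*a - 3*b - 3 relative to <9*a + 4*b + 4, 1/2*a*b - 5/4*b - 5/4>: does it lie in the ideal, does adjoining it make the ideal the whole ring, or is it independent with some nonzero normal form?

-2*a*b + 1/4*a - 3*b - 3 is independent of I; its normal form modulo I is -73/9*b - 73/9.

First compute the reduced Gröbner basis of I by Buchberger's algorithm.
f_1 = 9*a + 4*b + 4, LT = a.
f_2 = 1/2*a*b - 5/4*b - 5/4, LT = a*b.

S(f_1,f_2): lcm = a*b. S = 4/9*b**2 + 53/18*b + 5/2.
  leading term b**2: no divisor's leading term divides it; move 4/9*b**2 to the remainder.
  leading term b: no divisor's leading term divides it; move 53/18*b to the remainder.
  leading term 1: no divisor's leading term divides it; move 5/2 to the remainder.
  remainder 4/9*b**2 + 53/18*b + 5/2 ≠ 0; add h_3 = 4/9*b**2 + 53/18*b + 5/2 to the basis.

The other S-polynomials (S(f_1,h_3), S(f_2,h_3)) all reduce to 0 modulo the current basis, so we have a Gröbner basis.
Inter-reduce: drop elements whose leading term is divisible by another's, tail-reduce, and make monic.
Reduced Gröbner basis: {a + 4/9*b + 4/9, b**2 + 53/8*b + 45/8}.
Label its elements g_1 = a + 4/9*b + 4/9, g_2 = b**2 + 53/8*b + 45/8.

Reduce p = -2*a*b + 1/4*a - 3*b - 3 modulo G:
  leading term a*b: subtract (-2*b)·g_1 from -2*a*b + 1/4*a - 3*b - 3 → 1/4*a + 8/9*b**2 - 19/9*b - 3
  leading term a: subtract (1/4)·g_1 from 1/4*a + 8/9*b**2 - 19/9*b - 3 → 8/9*b**2 - 20/9*b - 28/9
  leading term b**2: subtract (8/9)·g_2 from 8/9*b**2 - 20/9*b - 28/9 → -73/9*b - 73/9
  leading term b: no divisor's leading term divides it; move -73/9*b to the remainder.
  leading term 1: no divisor's leading term divides it; move -73/9 to the remainder.
  normal form = -73/9*b - 73/9.
The normal form is nonzero, so p ∉ I. Since p minus its normal form lies in I, I + (p) = I + (r) where r = -73/9*b - 73/9; decide whether this ideal is the whole ring.
Run Buchberger on G together with r (pairs among the g_i already reduce to 0 since G is a Gröbner basis):
g_1 = a + 4/9*b + 4/9, LT = a.
g_2 = b**2 + 53/8*b + 45/8, LT = b**2.
r = -73/9*b - 73/9, LT = b.

The S-polynomials (S(g_1,g_2), S(g_1,r), S(g_2,r)) all reduce to 0 modulo the current basis, so we have a Gröbner basis.
Inter-reduce: drop elements whose leading term is divisible by another's, tail-reduce, and make monic.
Reduced Gröbner basis: {a, b + 1}.
The reduced Gröbner basis of I + (p) is {a, b + 1} ≠ {1}, a proper ideal, so the enlarged system stays consistent: p is independent of I, with normal form -73/9*b - 73/9.

The remainder on division by a Gröbner basis is unique — it is the normal form.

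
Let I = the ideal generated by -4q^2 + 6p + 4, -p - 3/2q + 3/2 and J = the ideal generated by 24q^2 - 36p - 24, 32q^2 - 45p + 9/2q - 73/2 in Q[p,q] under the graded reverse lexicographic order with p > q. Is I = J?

Yes, the ideals are equal.

Since reduced Gröbner bases are canonical representatives of ideals under a given ordering, it suffices to compute and compare them.
Buchberger on the first generating set:
f_1 = -4q^2 + 6p + 4, LT = q^2.
f_2 = -p - 3/2q + 3/2, LT = p.

The S-polynomials (S(f_1,f_2)) all reduce to 0 modulo the current basis, so we have a Gröbner basis.
Inter-reduce: drop elements whose leading term is divisible by another's, tail-reduce, and make monic.
Reduced Gröbner basis: {q^2 + 9/4q - 13/4, p + 3/2q - 3/2}.

Buchberger on the second generating set:
h_1 = 24q^2 - 36p - 24, LT = q^2.
h_2 = 32q^2 - 45p + 9/2q - 73/2, LT = q^2.

S(h_1,h_2): lcm = q^2. S = -3/32p - 9/64q + 9/64.
  reduce S modulo (h_1, h_2):
  remainder -3/32p - 9/64q + 9/64 ≠ 0; add k_3 = -3/32p - 9/64q + 9/64 to the basis.

The other S-polynomials (S(h_1,k_3), S(h_2,k_3)) all reduce to 0 modulo the current basis, so we have a Gröbner basis.
Inter-reduce: drop elements whose leading term is divisible by another's, tail-reduce, and make monic.
Reduced Gröbner basis: {q^2 + 9/4q - 13/4, p + 3/2q - 3/2}.

Same reduced basis, so the two generating sets span the same ideal.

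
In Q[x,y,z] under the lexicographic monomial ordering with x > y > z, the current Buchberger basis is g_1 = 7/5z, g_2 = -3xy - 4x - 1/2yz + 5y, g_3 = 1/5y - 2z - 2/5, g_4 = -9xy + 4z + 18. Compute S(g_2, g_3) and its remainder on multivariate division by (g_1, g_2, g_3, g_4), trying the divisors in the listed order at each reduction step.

S(g_2, g_3) = 10xz + 10/3x + 1/6yz - 5/3y; remainder on division = 10/3x - 10/3.

lcm(LM(g_2), LM(g_3)) = xy.
S = (lcm/LT(g_2))·g_2 − (lcm/LT(g_3))·g_3 = 10xz + 10/3x + 1/6yz - 5/3y.
Reduce S modulo (g_1, g_2, g_3, g_4) in that order:
  leading term xz: subtract (50/7x)·g_1 from 10xz + 10/3x + 1/6yz - 5/3y → 10/3x + 1/6yz - 5/3y
  leading term x: no divisor's leading term divides it; move 10/3x to the remainder.
  leading term yz: subtract (5/42y)·g_1 from 1/6yz - 5/3y → -5/3y
  leading term y: subtract (-25/3)·g_3 from -5/3y → -50/3z - 10/3
  leading term z: subtract (-250/21)·g_1 from -50/3z - 10/3 → -10/3
  leading term 1: no divisor's leading term divides it; move -10/3 to the remainder.
The remainder 10/3x - 10/3 is nonzero, so it would be added as the next basis element.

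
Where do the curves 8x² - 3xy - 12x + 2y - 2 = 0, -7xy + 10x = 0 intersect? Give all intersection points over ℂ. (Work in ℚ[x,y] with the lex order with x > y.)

{(0, 1), (57/56 - sqrt(2913)/56, 10/7), (sqrt(2913)/56 + 57/56, 10/7)}

Compute a lex Gröbner basis by Buchberger's algorithm.
f_1 = 8x² - 3xy - 12x + 2y - 2, LT = x².
f_2 = -7xy + 10x, LT = xy.

S(f_1,f_2): lcm = x²y. S = 10/7x² - ⅜xy² - 3/2xy + ¼y² - ¼y.
  leading term x²: subtract (5/28)·f_1 from 10/7x² - ⅜xy² - 3/2xy + ¼y² - ¼y → -⅜xy² - 27/28xy + 15/7x + ¼y² - 17/28y + 5/14
  leading term xy²: subtract (3/56y)·f_2 from -⅜xy² - 27/28xy + 15/7x + ¼y² - 17/28y + 5/14 → -3/2xy + 15/7x + ¼y² - 17/28y + 5/14
  leading term xy: subtract (3/14)·f_2 from -3/2xy + 15/7x + ¼y² - 17/28y + 5/14 → ¼y² - 17/28y + 5/14
  leading term y²: no divisor's leading term divides it; move ¼y² to the remainder.
  leading term y: no divisor's leading term divides it; move -17/28y to the remainder.
  leading term 1: no divisor's leading term divides it; move 5/14 to the remainder.
  remainder ¼y² - 17/28y + 5/14 ≠ 0; add h_3 = ¼y² - 17/28y + 5/14 to the basis.

S(f_1,h_3): leading monomials are coprime, so the S-polynomial reduces to 0 (Buchberger's first criterion).
S(f_2,h_3): lcm = xy². S = xy - 10/7x.
  leading term xy: subtract (-1/7)·f_2 from xy - 10/7x → 0
  remainder 0.

Every S-polynomial of the final basis reduces to 0, so we have a Gröbner basis.
Inter-reduce: drop elements whose leading term is divisible by another's, tail-reduce, and make monic.
Reduced Gröbner basis: {x² - 57/28x + ¼y - ¼, xy - 10/7x, y² - 17/7y + 10/7}.

A lex Gröbner basis eliminates variables successively. Here y² - 17/7y + 10/7 depends only on y, with roots {1, 10/7}; lifting each root through the earlier basis elements recovers the full solutions.
  y = 1: the earlier basis elements become x² - 57/28x = 0; -3/7x = 0, giving x = 0 — point (0, 1).
  y = 10/7: the earlier basis element becomes x² - 57/28x + 3/28 = 0, giving x = 57/56 - sqrt(2913)/56, sqrt(2913)/56 + 57/56 — points (57/56 - sqrt(2913)/56, 10/7), (sqrt(2913)/56 + 57/56, 10/7).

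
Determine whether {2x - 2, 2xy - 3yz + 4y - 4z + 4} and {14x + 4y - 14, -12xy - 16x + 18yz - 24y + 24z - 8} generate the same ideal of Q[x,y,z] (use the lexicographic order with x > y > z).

Equality of ideals is decidable: compute both reduced Gröbner bases (unique for the ordering) and check whether they agree.
Buchberger on the first generating set:
f_1 = 2x - 2, LT = x.
f_2 = 2xy - 3yz + 4y - 4z + 4, LT = xy.

S(f_1,f_2): lcm = xy. S = 3/2yz - 3y + 2z - 2.
  reduce S modulo (f_1, f_2):
  remainder 3/2yz - 3y + 2z - 2 ≠ 0; add g_3 = 3/2yz - 3y + 2z - 2 to the basis.

The other S-polynomials (S(f_1,g_3), S(f_2,g_3)) all reduce to 0 modulo the current basis, so we have a Gröbner basis.
Inter-reduce: drop elements whose leading term is divisible by another's, tail-reduce, and make monic.
Reduced Gröbner basis: {x - 1, yz - 2y + 4/3z - 4/3}.

Buchberger on the second generating set:
h_1 = 14x + 4y - 14, LT = x.
h_2 = -12xy - 16x + 18yz - 24y + 24z - 8, LT = xy.

S(h_1,h_2): lcm = xy. S = -4/3x + 2/7y^2 + 3/2yz - 3y + 2z - 2/3.
  reduce S modulo (h_1, h_2):
  remainder 2/7y^2 + 3/2yz - 55/21y + 2z - 2 ≠ 0; add k_3 = 2/7y^2 + 3/2yz - 55/21y + 2z - 2 to the basis.

The other S-polynomials (S(h_1,k_3), S(h_2,k_3)) all reduce to 0 modulo the current basis, so we have a Gröbner basis.
Inter-reduce: drop elements whose leading term is divisible by another's, tail-reduce, and make monic.
Reduced Gröbner basis: {x + 2/7y - 1, y^2 + 21/4yz - 55/6y + 7z - 7}.

These differ, so the ideals are not equal.
The same test decides containment: I ⊆ J iff every generator of I reduces to 0 modulo a Gröbner basis of J.

No, the ideals differ.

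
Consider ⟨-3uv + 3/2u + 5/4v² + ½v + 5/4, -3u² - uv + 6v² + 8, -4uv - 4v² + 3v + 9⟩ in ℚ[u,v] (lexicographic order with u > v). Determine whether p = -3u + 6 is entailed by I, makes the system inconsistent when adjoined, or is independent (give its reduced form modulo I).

-3u + 6 lies in I (it reduces to 0).

First compute the reduced Gröbner basis of I by Buchberger's algorithm.
f_1 = -3uv + 3/2u + 5/4v² + ½v + 5/4, LT = uv.
f_2 = -3u² - uv + 6v² + 8, LT = u².
f_3 = -4uv - 4v² + 3v + 9, LT = uv.

S(f_1,f_2): lcm = u²v. S = -½u² - ¾uv² - ⅙uv - 5/12u + 2v³ + 8/3v.
  reduce S modulo (f_1, f_2, f_3):
  remainder -29/48u + 27/16v³ - 41/32v² + 55/24v - 143/96 ≠ 0; add h_4 = -29/48u + 27/16v³ - 41/32v² + 55/24v - 143/96 to the basis.

S(f_1,f_3): lcm = uv. S = -½u - 17/12v² + 7/12v + 11/6.
  reduce S modulo (f_1, f_2, f_3, h_4):
  remainder -81/58v³ - 31/87v² - 457/348v + 1067/348 ≠ 0; add h_5 = -81/58v³ - 31/87v² - 457/348v + 1067/348 to the basis.

S(f_2,f_3): lcm = u²v. S = -⅔uv² + ¾uv + 9/4u - 2v³ - 8/3v.
  reduce S modulo (f_1, f_2, f_3, h_4, h_5):
  remainder -110603/17496v² + 74705/34992v + 146501/34992 ≠ 0; add h_6 = -110603/17496v² + 74705/34992v + 146501/34992 to the basis.

S(f_1,h_4): lcm = uv. S = -½u + 81/29v⁴ - 123/58v³ + 1175/348v² - 229/87v - 5/12.
  reduce S modulo (f_1, f_2, f_3, h_4, h_5, h_6):
  remainder 2900803/442412v - 2900803/442412 ≠ 0; add h_7 = 2900803/442412v - 2900803/442412 to the basis.

The other S-polynomials (S(f_2,h_4), S(f_3,h_4), S(f_1,h_5), S(f_2,h_5), S(f_3,h_5), S(h_4,h_5), S(f_1,h_6), S(f_2,h_6), S(f_3,h_6), S(h_4,h_6), S(h_5,h_6), S(f_1,h_7), S(f_2,h_7), S(f_3,h_7), S(h_4,h_7), S(h_5,h_7), S(h_6,h_7)) all reduce to 0 modulo the current basis, so we have a Gröbner basis.
Inter-reduce: drop elements whose leading term is divisible by another's, tail-reduce, and make monic.
Reduced Gröbner basis: {u - 2, v - 1}.
Label its elements g_1 = u - 2, g_2 = v - 1.

Reduce p = -3u + 6 modulo G:
  leading term u: subtract (-3)·g_1 from -3u + 6 → 0
  normal form = 0.
Since the normal form is 0, p ∈ I.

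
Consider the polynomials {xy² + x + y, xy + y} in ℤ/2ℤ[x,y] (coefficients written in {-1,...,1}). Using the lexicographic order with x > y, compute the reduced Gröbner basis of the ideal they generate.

G = {x + y² + y, y³ + y² + y}

f_1 = xy² + x + y, LT = xy².
f_2 = xy + y, LT = xy.

S(f_1,f_2): lcm = xy². S = x + y² + y.
  leading term x: no divisor's leading term divides it; move x to the remainder.
  leading term y²: no divisor's leading term divides it; move y² to the remainder.
  leading term y: no divisor's leading term divides it; move y to the remainder.
  remainder x + y² + y ≠ 0; add g_3 = x + y² + y to the basis.

S(f_1,g_3): lcm = xy². S = x + y⁴ + y³ + y.
  leading term x: subtract (1)·g_3 from x + y⁴ + y³ + y → y⁴ + y³ + y²
  leading term y⁴: no divisor's leading term divides it; move y⁴ to the remainder.
  leading term y³: no divisor's leading term divides it; move y³ to the remainder.
  leading term y²: no divisor's leading term divides it; move y² to the remainder.
  remainder y⁴ + y³ + y² ≠ 0; add g_4 = y⁴ + y³ + y² to the basis.

S(f_2,g_3): lcm = xy. S = y³ + y² + y.
  leading term y³: no divisor's leading term divides it; move y³ to the remainder.
  leading term y²: no divisor's leading term divides it; move y² to the remainder.
  leading term y: no divisor's leading term divides it; move y to the remainder.
  remainder y³ + y² + y ≠ 0; add g_5 = y³ + y² + y to the basis.

S(f_1,g_4): lcm = xy⁴. S = xy³ + y³.
  leading term xy³: subtract (y)·f_1 from xy³ + y³ → xy + y³ + y²
  leading term xy: subtract (1)·f_2 from xy + y³ + y² → y³ + y² + y
  leading term y³: subtract (1)·g_5 from y³ + y² + y → 0
  remainder 0.

S(f_2,g_4): lcm = xy⁴. S = xy³ + xy² + y⁴.
  leading term xy³: subtract (y)·f_1 from xy³ + xy² + y⁴ → xy² + xy + y⁴ + y²
  leading term xy²: subtract (1)·f_1 from xy² + xy + y⁴ + y² → xy + x + y⁴ + y² + y
  leading term xy: subtract (1)·f_2 from xy + x + y⁴ + y² + y → x + y⁴ + y²
  leading term x: subtract (1)·g_3 from x + y⁴ + y² → y⁴ + y
  leading term y⁴: subtract (1)·g_4 from y⁴ + y → y³ + y² + y
  leading term y³: subtract (1)·g_5 from y³ + y² + y → 0
  remainder 0.

S(g_3,g_4): leading monomials are coprime, so the S-polynomial reduces to 0 (Buchberger's first criterion).
S(f_1,g_5): lcm = xy³. S = xy² + y².
  leading term xy²: subtract (1)·f_1 from xy² + y² → x + y² + y
  leading term x: subtract (1)·g_3 from x + y² + y → 0
  remainder 0.

S(f_2,g_5): lcm = xy³. S = xy² + xy + y³.
  leading term xy²: subtract (1)·f_1 from xy² + xy + y³ → xy + x + y³ + y
  leading term xy: subtract (1)·f_2 from xy + x + y³ + y → x + y³
  leading term x: subtract (1)·g_3 from x + y³ → y³ + y² + y
  leading term y³: subtract (1)·g_5 from y³ + y² + y → 0
  remainder 0.

S(g_3,g_5): leading monomials are coprime, so the S-polynomial reduces to 0 (Buchberger's first criterion).
S(g_4,g_5): lcm = y⁴. S = 0.
  remainder 0.

Every S-polynomial of the final basis reduces to 0, so we have a Gröbner basis.
Inter-reduce: drop elements whose leading term is divisible by another's, tail-reduce, and make monic.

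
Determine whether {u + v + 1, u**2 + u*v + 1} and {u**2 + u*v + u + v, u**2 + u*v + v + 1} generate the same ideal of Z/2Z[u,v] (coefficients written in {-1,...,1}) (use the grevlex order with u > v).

For a fixed monomial order, each ideal has a unique reduced Gröbner basis; comparing bases decides equality.
Buchberger on the first generating set:
f_1 = u + v + 1, LT = u.
f_2 = u**2 + u*v + 1, LT = u**2.

S(f_1,f_2): lcm = u**2. S = u + 1.
  leading term u: subtract (1)·f_1 from u + 1 → v
  leading term v: no divisor's leading term divides it; move v to the remainder.
  remainder v ≠ 0; add g_3 = v to the basis.

S(f_1,g_3): leading monomials are coprime, so the S-polynomial reduces to 0 (Buchberger's first criterion).
S(f_2,g_3): leading monomials are coprime, so the S-polynomial reduces to 0 (Buchberger's first criterion).
Every S-polynomial of the final basis reduces to 0, so we have a Gröbner basis.
Inter-reduce: drop elements whose leading term is divisible by another's, tail-reduce, and make monic.
Reduced Gröbner basis: {u + 1, v}.

Buchberger on the second generating set:
h_1 = u**2 + u*v + u + v, LT = u**2.
h_2 = u**2 + u*v + v + 1, LT = u**2.

S(h_1,h_2): lcm = u**2. S = u + 1.
  leading term u: no divisor's leading term divides it; move u to the remainder.
  leading term 1: no divisor's leading term divides it; move 1 to the remainder.
  remainder u + 1 ≠ 0; add k_3 = u + 1 to the basis.

S(h_1,k_3): lcm = u**2. S = u*v + v.
  leading term u*v: subtract (v)·k_3 from u*v + v → 0
  remainder 0.

S(h_2,k_3): lcm = u**2. S = u*v + u + v + 1.
  leading term u*v: subtract (v)·k_3 from u*v + u + v + 1 → u + 1
  leading term u: subtract (1)·k_3 from u + 1 → 0
  remainder 0.

Every S-polynomial of the final basis reduces to 0, so we have a Gröbner basis.
Inter-reduce: drop elements whose leading term is divisible by another's, tail-reduce, and make monic.
Reduced Gröbner basis: {u + 1}.

Since the reduced bases disagree, the two ideals are not the same.

No, the ideals differ.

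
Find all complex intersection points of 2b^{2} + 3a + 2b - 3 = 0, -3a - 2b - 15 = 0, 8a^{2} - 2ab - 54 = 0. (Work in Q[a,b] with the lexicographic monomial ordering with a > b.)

{(-3, -3)}

Compute a lex Gröbner basis by Buchberger's algorithm.
f_1 = 3a + 2b^{2} + 2b - 3, LT = a.
f_2 = -3a - 2b - 15, LT = a.
f_3 = 8a^{2} - 2ab - 54, LT = a^{2}.

S(f_1,f_2): lcm = a. S = \tfrac{2}{3}b^{2} - 6.
  leading term b^{2}: no divisor's leading term divides it; move \tfrac{2}{3}b^{2} to the remainder.
  leading term 1: no divisor's leading term divides it; move -6 to the remainder.
  remainder \tfrac{2}{3}b^{2} - 6 ≠ 0; add h_4 = \tfrac{2}{3}b^{2} - 6 to the basis.

S(f_1,f_3): lcm = a^{2}. S = \tfrac{2}{3}ab^{2} + \tfrac{11}{12}ab - a + \tfrac{27}{4}.
  leading term ab^{2}: subtract (\tfrac{2}{9}b^{2})·f_1 from \tfrac{2}{3}ab^{2} + \tfrac{11}{12}ab - a + \tfrac{27}{4} → \tfrac{11}{12}ab - a - \tfrac{4}{9}b^{4} - \tfrac{4}{9}b^{3} + \tfrac{2}{3}b^{2} + \tfrac{27}{4}
  leading term ab: subtract (\tfrac{11}{36}b)·f_1 from \tfrac{11}{12}ab - a - \tfrac{4}{9}b^{4} - \tfrac{4}{9}b^{3} + \tfrac{2}{3}b^{2} + \tfrac{27}{4} → -a - \tfrac{4}{9}b^{4} - \tfrac{19}{18}b^{3} + \tfrac{1}{18}b^{2} + \tfrac{11}{12}b + \tfrac{27}{4}
  leading term a: subtract (-\tfrac{1}{3})·f_1 from -a - \tfrac{4}{9}b^{4} - \tfrac{19}{18}b^{3} + \tfrac{1}{18}b^{2} + \tfrac{11}{12}b + \tfrac{27}{4} → -\tfrac{4}{9}b^{4} - \tfrac{19}{18}b^{3} + \tfrac{13}{18}b^{2} + \tfrac{19}{12}b + \tfrac{23}{4}
  leading term b^{4}: subtract (-\tfrac{2}{3}b^{2})·h_4 from -\tfrac{4}{9}b^{4} - \tfrac{19}{18}b^{3} + \tfrac{13}{18}b^{2} + \tfrac{19}{12}b + \tfrac{23}{4} → -\tfrac{19}{18}b^{3} - \tfrac{59}{18}b^{2} + \tfrac{19}{12}b + \tfrac{23}{4}
  leading term b^{3}: subtract (-\tfrac{19}{12}b)·h_4 from -\tfrac{19}{18}b^{3} - \tfrac{59}{18}b^{2} + \tfrac{19}{12}b + \tfrac{23}{4} → -\tfrac{59}{18}b^{2} - \tfrac{95}{12}b + \tfrac{23}{4}
  leading term b^{2}: subtract (-\tfrac{59}{12})·h_4 from -\tfrac{59}{18}b^{2} - \tfrac{95}{12}b + \tfrac{23}{4} → -\tfrac{95}{12}b - \tfrac{95}{4}
  leading term b: no divisor's leading term divides it; move -\tfrac{95}{12}b to the remainder.
  leading term 1: no divisor's leading term divides it; move -\tfrac{95}{4} to the remainder.
  remainder -\tfrac{95}{12}b - \tfrac{95}{4} ≠ 0; add h_5 = -\tfrac{95}{12}b - \tfrac{95}{4} to the basis.

S(f_2,f_3): lcm = a^{2}. S = \tfrac{11}{12}ab + 5a + \tfrac{27}{4}.
  leading term ab: subtract (\tfrac{11}{36}b)·f_1 from \tfrac{11}{12}ab + 5a + \tfrac{27}{4} → 5a - \tfrac{11}{18}b^{3} - \tfrac{11}{18}b^{2} + \tfrac{11}{12}b + \tfrac{27}{4}
  leading term a: subtract (\tfrac{5}{3})·f_1 from 5a - \tfrac{11}{18}b^{3} - \tfrac{11}{18}b^{2} + \tfrac{11}{12}b + \tfrac{27}{4} → -\tfrac{11}{18}b^{3} - \tfrac{71}{18}b^{2} - \tfrac{29}{12}b + \tfrac{47}{4}
  leading term b^{3}: subtract (-\tfrac{11}{12}b)·h_4 from -\tfrac{11}{18}b^{3} - \tfrac{71}{18}b^{2} - \tfrac{29}{12}b + \tfrac{47}{4} → -\tfrac{71}{18}b^{2} - \tfrac{95}{12}b + \tfrac{47}{4}
  leading term b^{2}: subtract (-\tfrac{71}{12})·h_4 from -\tfrac{71}{18}b^{2} - \tfrac{95}{12}b + \tfrac{47}{4} → -\tfrac{95}{12}b - \tfrac{95}{4}
  leading term b: subtract (1)·h_5 from -\tfrac{95}{12}b - \tfrac{95}{4} → 0
  remainder 0.

S(f_1,h_4): leading monomials are coprime, so the S-polynomial reduces to 0 (Buchberger's first criterion).
S(f_2,h_4): leading monomials are coprime, so the S-polynomial reduces to 0 (Buchberger's first criterion).
S(f_3,h_4): leading monomials are coprime, so the S-polynomial reduces to 0 (Buchberger's first criterion).
S(f_1,h_5): leading monomials are coprime, so the S-polynomial reduces to 0 (Buchberger's first criterion).
S(f_2,h_5): leading monomials are coprime, so the S-polynomial reduces to 0 (Buchberger's first criterion).
S(f_3,h_5): leading monomials are coprime, so the S-polynomial reduces to 0 (Buchberger's first criterion).
S(h_4,h_5): lcm = b^{2}. S = -3b - 9.
  leading term b: subtract (\tfrac{36}{95})·h_5 from -3b - 9 → 0
  remainder 0.

Every S-polynomial of the final basis reduces to 0, so we have a Gröbner basis.
Inter-reduce: drop elements whose leading term is divisible by another's, tail-reduce, and make monic.
Reduced Gröbner basis: {a + 3, b + 3}.

A lex Gröbner basis eliminates variables successively. Here b + 3 depends only on b, with roots {-3}; lifting each root through the earlier basis elements recovers the full solutions.
  b = -3: the earlier basis element becomes a + 3 = 0, giving a = -3 — point (-3, -3).
Each listed point satisfies every original equation (direct substitution).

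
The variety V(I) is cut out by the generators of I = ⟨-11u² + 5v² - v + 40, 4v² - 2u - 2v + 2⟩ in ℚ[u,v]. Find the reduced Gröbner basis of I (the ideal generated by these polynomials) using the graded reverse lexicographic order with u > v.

This is the nonlinear analogue of row-reducing a linear system.

f_1 = -11u² + 5v² - v + 40, LT = u².
f_2 = 4v² - 2u - 2v + 2, LT = v².

The S-polynomials (S(f_1,f_2)) all reduce to 0 modulo the current basis, so we have a Gröbner basis.

G = {u² - 5/22u - 3/22v - 75/22, v² - ½u - ½v + ½}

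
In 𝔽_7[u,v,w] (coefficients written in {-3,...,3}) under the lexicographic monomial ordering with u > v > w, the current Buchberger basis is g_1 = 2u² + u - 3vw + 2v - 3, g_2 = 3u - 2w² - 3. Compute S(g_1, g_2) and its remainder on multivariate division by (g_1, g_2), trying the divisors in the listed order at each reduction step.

S(g_1, g_2) = 3uw² - 2u + 2vw + v + 2; remainder on division = 2vw + v + 2w⁴ - 3w².

lcm(LM(g_1), LM(g_2)) = u².
S = (lcm/LT(g_1))·g_1 − (lcm/LT(g_2))·g_2 = 3uw² - 2u + 2vw + v + 2.
Reduce S modulo (g_1, g_2) in that order:
  leading term uw²: subtract (w²)·g_2 from 3uw² - 2u + 2vw + v + 2 → -2u + 2vw + v + 2w⁴ + 3w² + 2
  leading term u: subtract (-3)·g_2 from -2u + 2vw + v + 2w⁴ + 3w² + 2 → 2vw + v + 2w⁴ - 3w²
  leading term vw: no divisor's leading term divides it; move 2vw to the remainder.
  leading term v: no divisor's leading term divides it; move v to the remainder.
  leading term w⁴: no divisor's leading term divides it; move 2w⁴ to the remainder.
  leading term w²: no divisor's leading term divides it; move -3w² to the remainder.
The remainder 2vw + v + 2w⁴ - 3w² is nonzero, so it would be added as the next basis element.
An S-polynomial is built so that the two leading terms cancel; whether anything survives reduction is exactly the Gröbner-basis criterion.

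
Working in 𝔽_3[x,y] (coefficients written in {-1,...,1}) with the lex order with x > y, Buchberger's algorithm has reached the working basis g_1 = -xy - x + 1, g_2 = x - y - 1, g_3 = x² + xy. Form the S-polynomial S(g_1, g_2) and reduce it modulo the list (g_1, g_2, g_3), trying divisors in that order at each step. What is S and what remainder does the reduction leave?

lcm(LM(g_1), LM(g_2)) = xy.
S = (lcm/LT(g_1))·g_1 − (lcm/LT(g_2))·g_2 = x + y² + y - 1.
Reduce S modulo (g_1, g_2, g_3) in that order:
  leading term x: subtract (1)·g_2 from x + y² + y - 1 → y² - y
  leading term y²: no divisor's leading term divides it; move y² to the remainder.
  leading term y: no divisor's leading term divides it; move -y to the remainder.
The remainder y² - y is nonzero, so it would be added as the next basis element.
This is the inner loop of Buchberger's algorithm — each nonzero remainder becomes a new basis element.

S(g_1, g_2) = x + y² + y - 1; remainder on division = y² - y.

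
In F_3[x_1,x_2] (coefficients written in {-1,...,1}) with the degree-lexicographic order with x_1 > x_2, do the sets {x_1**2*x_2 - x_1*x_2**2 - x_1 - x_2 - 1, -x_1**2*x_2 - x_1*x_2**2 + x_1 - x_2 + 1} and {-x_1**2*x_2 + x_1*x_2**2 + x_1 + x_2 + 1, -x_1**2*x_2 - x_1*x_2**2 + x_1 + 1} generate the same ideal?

No, the ideals differ.

Equality of ideals is decidable: compute both reduced Gröbner bases (unique for the ordering) and check whether they agree.
Buchberger on the first generating set:
f_1 = x_1**2*x_2 - x_1*x_2**2 - x_1 - x_2 - 1, LT = x_1**2*x_2.
f_2 = -x_1**2*x_2 - x_1*x_2**2 + x_1 - x_2 + 1, LT = x_1**2*x_2.

S(f_1,f_2): lcm = x_1**2*x_2. S = x_1*x_2**2 + x_2.
  leading term x_1*x_2**2: no divisor's leading term divides it; move x_1*x_2**2 to the remainder.
  leading term x_2: no divisor's leading term divides it; move x_2 to the remainder.
  remainder x_1*x_2**2 + x_2 ≠ 0; add g_3 = x_1*x_2**2 + x_2 to the basis.

S(f_1,g_3): lcm = x_1**2*x_2**2. S = -x_1*x_2**3 + x_1*x_2 - x_2**2 - x_2.
  leading term x_1*x_2**3: subtract (-x_2)·g_3 from -x_1*x_2**3 + x_1*x_2 - x_2**2 - x_2 → x_1*x_2 - x_2
  leading term x_1*x_2: no divisor's leading term divides it; move x_1*x_2 to the remainder.
  leading term x_2: no divisor's leading term divides it; move -x_2 to the remainder.
  remainder x_1*x_2 - x_2 ≠ 0; add g_4 = x_1*x_2 - x_2 to the basis.

S(f_1,g_4): lcm = x_1**2*x_2. S = -x_1*x_2**2 + x_1*x_2 - x_1 - x_2 - 1.
  leading term x_1*x_2**2: subtract (-1)·g_3 from -x_1*x_2**2 + x_1*x_2 - x_1 - x_2 - 1 → x_1*x_2 - x_1 - 1
  leading term x_1*x_2: subtract (1)·g_4 from x_1*x_2 - x_1 - 1 → -x_1 + x_2 - 1
  leading term x_1: no divisor's leading term divides it; move -x_1 to the remainder.
  leading term x_2: no divisor's leading term divides it; move x_2 to the remainder.
  leading term 1: no divisor's leading term divides it; move -1 to the remainder.
  remainder -x_1 + x_2 - 1 ≠ 0; add g_5 = -x_1 + x_2 - 1 to the basis.

S(g_3,g_4): lcm = x_1*x_2**2. S = x_2**2 + x_2.
  leading term x_2**2: no divisor's leading term divides it; move x_2**2 to the remainder.
  leading term x_2: no divisor's leading term divides it; move x_2 to the remainder.
  remainder x_2**2 + x_2 ≠ 0; add g_6 = x_2**2 + x_2 to the basis.

The other S-polynomials (S(f_2,g_3), S(f_2,g_4), S(f_1,g_5), S(f_2,g_5), S(g_3,g_5), S(g_4,g_5), S(f_1,g_6), S(f_2,g_6), S(g_3,g_6), S(g_4,g_6), S(g_5,g_6)) all reduce to 0 modulo the current basis, so we have a Gröbner basis.
Inter-reduce: drop elements whose leading term is divisible by another's, tail-reduce, and make monic.
Reduced Gröbner basis: {x_2**2 + x_2, x_1 - x_2 + 1}.

Buchberger on the second generating set:
h_1 = -x_1**2*x_2 + x_1*x_2**2 + x_1 + x_2 + 1, LT = x_1**2*x_2.
h_2 = -x_1**2*x_2 - x_1*x_2**2 + x_1 + 1, LT = x_1**2*x_2.

S(h_1,h_2): lcm = x_1**2*x_2. S = x_1*x_2**2 - x_2.
  leading term x_1*x_2**2: no divisor's leading term divides it; move x_1*x_2**2 to the remainder.
  leading term x_2: no divisor's leading term divides it; move -x_2 to the remainder.
  remainder x_1*x_2**2 - x_2 ≠ 0; add k_3 = x_1*x_2**2 - x_2 to the basis.

S(h_1,k_3): lcm = x_1**2*x_2**2. S = -x_1*x_2**3 - x_2**2 - x_2.
  leading term x_1*x_2**3: subtract (-x_2)·k_3 from -x_1*x_2**3 - x_2**2 - x_2 → x_2**2 - x_2
  leading term x_2**2: no divisor's leading term divides it; move x_2**2 to the remainder.
  leading term x_2: no divisor's leading term divides it; move -x_2 to the remainder.
  remainder x_2**2 - x_2 ≠ 0; add k_4 = x_2**2 - x_2 to the basis.

S(h_1,k_4): lcm = x_1**2*x_2**2. S = -x_1*x_2**3 + x_1**2*x_2 - x_1*x_2 - x_2**2 - x_2.
  leading term x_1*x_2**3: subtract (-x_2)·k_3 from -x_1*x_2**3 + x_1**2*x_2 - x_1*x_2 - x_2**2 - x_2 → x_1**2*x_2 - x_1*x_2 + x_2**2 - x_2
  leading term x_1**2*x_2: subtract (-1)·h_1 from x_1**2*x_2 - x_1*x_2 + x_2**2 - x_2 → x_1*x_2**2 - x_1*x_2 + x_2**2 + x_1 + 1
  leading term x_1*x_2**2: subtract (1)·k_3 from x_1*x_2**2 - x_1*x_2 + x_2**2 + x_1 + 1 → -x_1*x_2 + x_2**2 + x_1 + x_2 + 1
  leading term x_1*x_2: no divisor's leading term divides it; move -x_1*x_2 to the remainder.
  leading term x_2**2: subtract (1)·k_4 from x_2**2 + x_1 + x_2 + 1 → x_1 - x_2 + 1
  leading term x_1: no divisor's leading term divides it; move x_1 to the remainder.
  leading term x_2: no divisor's leading term divides it; move -x_2 to the remainder.
  leading term 1: no divisor's leading term divides it; move 1 to the remainder.
  remainder -x_1*x_2 + x_1 - x_2 + 1 ≠ 0; add k_5 = -x_1*x_2 + x_1 - x_2 + 1 to the basis.

S(k_3,k_4): lcm = x_1*x_2**2. S = x_1*x_2 - x_2.
  leading term x_1*x_2: subtract (-1)·k_5 from x_1*x_2 - x_2 → x_1 + x_2 + 1
  leading term x_1: no divisor's leading term divides it; move x_1 to the remainder.
  leading term x_2: no divisor's leading term divides it; move x_2 to the remainder.
  leading term 1: no divisor's leading term divides it; move 1 to the remainder.
  remainder x_1 + x_2 + 1 ≠ 0; add k_6 = x_1 + x_2 + 1 to the basis.

The other S-polynomials (S(h_2,k_3), S(h_2,k_4), S(h_1,k_5), S(h_2,k_5), S(k_3,k_5), S(k_4,k_5), S(h_1,k_6), S(h_2,k_6), S(k_3,k_6), S(k_4,k_6), S(k_5,k_6)) all reduce to 0 modulo the current basis, so we have a Gröbner basis.
Inter-reduce: drop elements whose leading term is divisible by another's, tail-reduce, and make monic.
Reduced Gröbner basis: {x_2**2 - x_2, x_1 + x_2 + 1}.

The bases are distinct; the ideals are different.
The same test decides containment: I ⊆ J iff every generator of I reduces to 0 modulo a Gröbner basis of J.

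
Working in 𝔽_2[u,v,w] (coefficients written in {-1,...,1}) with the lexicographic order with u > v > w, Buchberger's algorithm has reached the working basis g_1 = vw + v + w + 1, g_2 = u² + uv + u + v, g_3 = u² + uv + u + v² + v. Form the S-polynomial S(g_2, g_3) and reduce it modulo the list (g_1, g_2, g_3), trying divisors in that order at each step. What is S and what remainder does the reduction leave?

lcm(LM(g_2), LM(g_3)) = u².
S = (lcm/LT(g_2))·g_2 − (lcm/LT(g_3))·g_3 = v².
Reduce S modulo (g_1, g_2, g_3) in that order:
  leading term v²: no divisor's leading term divides it; move v² to the remainder.
The remainder v² is nonzero, so it would be added as the next basis element.

S(g_2, g_3) = v²; remainder on division = v².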